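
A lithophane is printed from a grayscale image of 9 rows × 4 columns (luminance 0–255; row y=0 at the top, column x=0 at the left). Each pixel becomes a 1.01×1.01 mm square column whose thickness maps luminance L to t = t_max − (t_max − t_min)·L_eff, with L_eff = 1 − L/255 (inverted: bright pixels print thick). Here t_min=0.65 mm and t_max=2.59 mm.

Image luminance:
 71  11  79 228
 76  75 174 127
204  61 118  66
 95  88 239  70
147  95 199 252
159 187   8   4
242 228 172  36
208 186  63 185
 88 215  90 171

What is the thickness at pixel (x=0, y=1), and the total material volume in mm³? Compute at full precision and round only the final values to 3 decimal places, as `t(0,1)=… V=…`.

span = t_max - t_min = 2.59 - 0.65 = 1.940
L(0,1) = 76, L_eff = 1 - 76/255 = 0.701961 (inverted)
t(0,1) = 2.59 - 1.940·0.701961 = 1.228
Σt over all 9·4 pixels = 755899/12750 ≈ 59.2861961
V = pitch²·Σt = 1.01²·755899/12750 = 60.478

t(0,1)=1.228 V=60.478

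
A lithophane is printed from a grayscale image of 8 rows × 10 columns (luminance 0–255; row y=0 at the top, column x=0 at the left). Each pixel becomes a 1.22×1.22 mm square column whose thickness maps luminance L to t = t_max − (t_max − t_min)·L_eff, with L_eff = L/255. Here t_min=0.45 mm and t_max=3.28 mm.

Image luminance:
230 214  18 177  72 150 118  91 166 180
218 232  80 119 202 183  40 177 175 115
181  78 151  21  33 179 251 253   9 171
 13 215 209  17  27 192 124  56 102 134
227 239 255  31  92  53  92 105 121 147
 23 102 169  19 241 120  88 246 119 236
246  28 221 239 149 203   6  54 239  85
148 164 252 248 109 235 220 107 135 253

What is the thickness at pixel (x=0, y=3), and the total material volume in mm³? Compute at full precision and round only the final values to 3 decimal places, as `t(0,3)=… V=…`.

t(0,3)=3.136 V=201.603

span = t_max - t_min = 3.28 - 0.45 = 2.830
L(0,3) = 13, L_eff = 13/255 = 0.050980
t(0,3) = 3.28 - 2.830·0.050980 = 3.136
Σt over all 8·10 pixels = 1151321/8500 ≈ 135.4495294
V = pitch²·Σt = 1.22²·1151321/8500 = 201.603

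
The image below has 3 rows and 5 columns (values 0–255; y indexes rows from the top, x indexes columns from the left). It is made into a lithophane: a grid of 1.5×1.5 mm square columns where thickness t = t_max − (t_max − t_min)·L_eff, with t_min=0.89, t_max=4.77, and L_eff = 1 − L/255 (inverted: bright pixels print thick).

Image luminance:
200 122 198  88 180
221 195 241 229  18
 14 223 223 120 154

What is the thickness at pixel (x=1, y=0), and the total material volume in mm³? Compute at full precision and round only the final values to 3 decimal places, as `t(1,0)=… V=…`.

span = t_max - t_min = 4.77 - 0.89 = 3.880
L(1,0) = 122, L_eff = 1 - 122/255 = 0.521569 (inverted)
t(1,0) = 4.77 - 3.880·0.521569 = 2.746
Σt over all 3·5 pixels = 1281713/25500 ≈ 50.2632549
V = pitch²·Σt = 1.5²·1281713/25500 = 113.092

t(1,0)=2.746 V=113.092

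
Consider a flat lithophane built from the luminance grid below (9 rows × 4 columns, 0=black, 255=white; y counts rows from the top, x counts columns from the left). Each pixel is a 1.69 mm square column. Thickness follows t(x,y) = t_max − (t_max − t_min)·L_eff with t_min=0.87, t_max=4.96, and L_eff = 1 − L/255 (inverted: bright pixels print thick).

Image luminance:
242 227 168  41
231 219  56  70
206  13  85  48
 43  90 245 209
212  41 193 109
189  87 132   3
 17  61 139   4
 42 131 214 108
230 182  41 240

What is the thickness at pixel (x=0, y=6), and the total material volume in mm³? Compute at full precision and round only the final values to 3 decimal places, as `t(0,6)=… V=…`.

span = t_max - t_min = 4.96 - 0.87 = 4.090
L(0,6) = 17, L_eff = 1 - 17/255 = 0.933333 (inverted)
t(0,6) = 4.96 - 4.090·0.933333 = 1.143
Σt over all 9·4 pixels = 666743/6375 ≈ 104.5871373
V = pitch²·Σt = 1.69²·666743/6375 = 298.711

t(0,6)=1.143 V=298.711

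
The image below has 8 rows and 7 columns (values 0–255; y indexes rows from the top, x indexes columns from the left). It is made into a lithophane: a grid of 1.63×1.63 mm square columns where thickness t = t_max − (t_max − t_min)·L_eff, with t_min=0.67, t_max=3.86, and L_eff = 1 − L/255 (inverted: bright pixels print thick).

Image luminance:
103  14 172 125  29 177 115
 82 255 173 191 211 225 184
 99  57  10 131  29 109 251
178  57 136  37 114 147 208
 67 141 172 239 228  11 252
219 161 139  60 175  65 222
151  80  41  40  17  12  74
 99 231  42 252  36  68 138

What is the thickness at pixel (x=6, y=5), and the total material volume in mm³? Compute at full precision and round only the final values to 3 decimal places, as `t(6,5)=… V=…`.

t(6,5)=3.447 V=334.043

span = t_max - t_min = 3.86 - 0.67 = 3.190
L(6,5) = 222, L_eff = 1 - 222/255 = 0.129412 (inverted)
t(6,5) = 3.86 - 3.190·0.129412 = 3.447
Σt over all 8·7 pixels = 3206029/25500 ≈ 125.7266275
V = pitch²·Σt = 1.63²·3206029/25500 = 334.043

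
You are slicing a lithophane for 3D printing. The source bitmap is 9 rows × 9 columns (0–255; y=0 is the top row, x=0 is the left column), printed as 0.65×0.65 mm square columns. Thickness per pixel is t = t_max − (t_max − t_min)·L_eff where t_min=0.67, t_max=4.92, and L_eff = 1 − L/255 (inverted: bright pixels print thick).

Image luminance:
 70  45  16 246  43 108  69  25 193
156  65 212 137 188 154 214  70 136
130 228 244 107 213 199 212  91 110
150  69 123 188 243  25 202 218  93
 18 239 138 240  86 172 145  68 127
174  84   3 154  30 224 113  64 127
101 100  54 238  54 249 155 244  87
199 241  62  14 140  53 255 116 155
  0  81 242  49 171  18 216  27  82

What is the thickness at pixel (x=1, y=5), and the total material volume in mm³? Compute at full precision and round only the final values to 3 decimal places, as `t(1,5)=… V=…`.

t(1,5)=2.070 V=97.578

span = t_max - t_min = 4.92 - 0.67 = 4.250
L(1,5) = 84, L_eff = 1 - 84/255 = 0.670588 (inverted)
t(1,5) = 4.92 - 4.250·0.670588 = 2.070
Σt over all 9·9 pixels = 34643/150 ≈ 230.9533333
V = pitch²·Σt = 0.65²·34643/150 = 97.578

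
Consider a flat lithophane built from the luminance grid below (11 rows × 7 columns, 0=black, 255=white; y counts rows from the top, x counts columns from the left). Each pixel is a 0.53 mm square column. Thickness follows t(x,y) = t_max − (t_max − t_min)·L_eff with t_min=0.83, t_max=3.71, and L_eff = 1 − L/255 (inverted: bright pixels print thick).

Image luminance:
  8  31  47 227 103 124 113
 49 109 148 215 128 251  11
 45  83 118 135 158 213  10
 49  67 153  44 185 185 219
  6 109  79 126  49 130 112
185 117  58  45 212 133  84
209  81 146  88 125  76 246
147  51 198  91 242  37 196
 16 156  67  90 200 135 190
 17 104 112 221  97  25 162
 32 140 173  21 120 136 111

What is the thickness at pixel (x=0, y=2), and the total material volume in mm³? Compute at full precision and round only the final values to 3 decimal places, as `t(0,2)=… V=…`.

t(0,2)=1.338 V=46.286

span = t_max - t_min = 3.71 - 0.83 = 2.880
L(0,2) = 45, L_eff = 1 - 45/255 = 0.823529 (inverted)
t(0,2) = 3.71 - 2.880·0.823529 = 1.338
Σt over all 11·7 pixels = 1400611/8500 ≈ 164.7777647
V = pitch²·Σt = 0.53²·1400611/8500 = 46.286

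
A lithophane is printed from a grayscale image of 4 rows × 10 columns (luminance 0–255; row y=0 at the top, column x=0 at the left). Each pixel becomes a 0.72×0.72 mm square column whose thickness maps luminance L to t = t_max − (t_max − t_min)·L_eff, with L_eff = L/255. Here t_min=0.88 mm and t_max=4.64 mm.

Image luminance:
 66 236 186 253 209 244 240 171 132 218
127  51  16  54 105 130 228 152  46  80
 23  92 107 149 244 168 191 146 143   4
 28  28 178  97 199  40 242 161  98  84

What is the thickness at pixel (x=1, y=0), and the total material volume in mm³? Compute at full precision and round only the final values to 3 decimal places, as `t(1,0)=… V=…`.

t(1,0)=1.160 V=55.198

span = t_max - t_min = 4.64 - 0.88 = 3.760
L(1,0) = 236, L_eff = 236/255 = 0.925490
t(1,0) = 4.64 - 3.760·0.925490 = 1.160
Σt over all 4·10 pixels = 678796/6375 ≈ 106.4778039
V = pitch²·Σt = 0.72²·678796/6375 = 55.198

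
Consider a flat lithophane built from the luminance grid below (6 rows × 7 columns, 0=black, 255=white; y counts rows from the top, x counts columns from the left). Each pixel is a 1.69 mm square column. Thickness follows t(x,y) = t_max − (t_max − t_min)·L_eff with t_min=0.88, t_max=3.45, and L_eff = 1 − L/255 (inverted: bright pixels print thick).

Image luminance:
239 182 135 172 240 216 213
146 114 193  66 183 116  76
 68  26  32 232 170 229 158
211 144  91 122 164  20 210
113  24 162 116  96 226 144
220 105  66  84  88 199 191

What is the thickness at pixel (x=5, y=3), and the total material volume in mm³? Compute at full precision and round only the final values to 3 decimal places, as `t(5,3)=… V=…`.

t(5,3)=1.082 V=278.329

span = t_max - t_min = 3.45 - 0.88 = 2.570
L(5,3) = 20, L_eff = 1 - 20/255 = 0.921569 (inverted)
t(5,3) = 3.45 - 2.570·0.921569 = 1.082
Σt over all 6·7 pixels = 1242497/12750 ≈ 97.4507451
V = pitch²·Σt = 1.69²·1242497/12750 = 278.329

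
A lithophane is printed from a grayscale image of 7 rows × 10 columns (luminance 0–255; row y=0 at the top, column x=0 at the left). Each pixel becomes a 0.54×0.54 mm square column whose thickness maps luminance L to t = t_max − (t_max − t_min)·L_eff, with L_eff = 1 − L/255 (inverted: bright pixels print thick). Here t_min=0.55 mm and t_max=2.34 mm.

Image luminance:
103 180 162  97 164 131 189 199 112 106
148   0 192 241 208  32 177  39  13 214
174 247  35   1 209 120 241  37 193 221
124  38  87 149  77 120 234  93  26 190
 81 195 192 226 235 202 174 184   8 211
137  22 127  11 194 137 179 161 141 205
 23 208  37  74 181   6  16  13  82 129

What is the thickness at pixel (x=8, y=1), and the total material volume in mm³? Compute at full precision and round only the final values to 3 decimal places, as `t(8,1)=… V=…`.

span = t_max - t_min = 2.34 - 0.55 = 1.790
L(8,1) = 13, L_eff = 1 - 13/255 = 0.949020 (inverted)
t(8,1) = 2.34 - 1.790·0.949020 = 0.641
Σt over all 7·10 pixels = 217763/2125 ≈ 102.4767059
V = pitch²·Σt = 0.54²·217763/2125 = 29.882

t(8,1)=0.641 V=29.882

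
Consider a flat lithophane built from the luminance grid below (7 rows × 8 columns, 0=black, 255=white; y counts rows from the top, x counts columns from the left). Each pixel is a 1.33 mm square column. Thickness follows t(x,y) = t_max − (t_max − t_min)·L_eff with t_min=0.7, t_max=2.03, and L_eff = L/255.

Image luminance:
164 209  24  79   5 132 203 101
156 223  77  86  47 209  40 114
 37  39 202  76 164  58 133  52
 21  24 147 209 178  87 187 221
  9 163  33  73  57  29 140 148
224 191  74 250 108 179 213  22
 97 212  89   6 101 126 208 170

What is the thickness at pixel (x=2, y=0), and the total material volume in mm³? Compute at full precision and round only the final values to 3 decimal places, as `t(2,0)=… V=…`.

t(2,0)=1.905 V=139.957

span = t_max - t_min = 2.03 - 0.7 = 1.330
L(2,0) = 24, L_eff = 24/255 = 0.094118
t(2,0) = 2.03 - 1.330·0.094118 = 1.905
Σt over all 7·8 pixels = 1008791/12750 ≈ 79.1208627
V = pitch²·Σt = 1.33²·1008791/12750 = 139.957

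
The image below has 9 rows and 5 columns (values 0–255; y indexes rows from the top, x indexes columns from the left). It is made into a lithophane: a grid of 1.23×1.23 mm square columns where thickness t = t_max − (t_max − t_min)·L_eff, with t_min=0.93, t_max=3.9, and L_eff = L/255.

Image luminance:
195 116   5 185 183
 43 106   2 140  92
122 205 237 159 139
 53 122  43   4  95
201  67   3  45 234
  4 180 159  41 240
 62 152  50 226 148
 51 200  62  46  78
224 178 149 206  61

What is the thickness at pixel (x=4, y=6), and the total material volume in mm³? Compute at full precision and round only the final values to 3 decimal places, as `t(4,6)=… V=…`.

t(4,6)=2.176 V=171.894

span = t_max - t_min = 3.9 - 0.93 = 2.970
L(4,6) = 148, L_eff = 148/255 = 0.580392
t(4,6) = 3.9 - 2.970·0.580392 = 2.176
Σt over all 9·5 pixels = 965763/8500 ≈ 113.6191765
V = pitch²·Σt = 1.23²·965763/8500 = 171.894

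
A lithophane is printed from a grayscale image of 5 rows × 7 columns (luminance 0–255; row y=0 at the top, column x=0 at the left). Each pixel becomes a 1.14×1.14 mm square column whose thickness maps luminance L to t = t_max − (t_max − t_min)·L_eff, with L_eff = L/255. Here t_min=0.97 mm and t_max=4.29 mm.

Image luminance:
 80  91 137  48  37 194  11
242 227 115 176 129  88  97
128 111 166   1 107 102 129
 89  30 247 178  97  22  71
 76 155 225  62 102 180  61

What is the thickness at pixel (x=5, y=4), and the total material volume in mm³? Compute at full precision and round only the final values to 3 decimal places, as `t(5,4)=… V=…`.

t(5,4)=1.946 V=127.268

span = t_max - t_min = 4.29 - 0.97 = 3.320
L(5,4) = 180, L_eff = 180/255 = 0.705882
t(5,4) = 4.29 - 3.320·0.705882 = 1.946
Σt over all 5·7 pixels = 832391/8500 ≈ 97.9283529
V = pitch²·Σt = 1.14²·832391/8500 = 127.268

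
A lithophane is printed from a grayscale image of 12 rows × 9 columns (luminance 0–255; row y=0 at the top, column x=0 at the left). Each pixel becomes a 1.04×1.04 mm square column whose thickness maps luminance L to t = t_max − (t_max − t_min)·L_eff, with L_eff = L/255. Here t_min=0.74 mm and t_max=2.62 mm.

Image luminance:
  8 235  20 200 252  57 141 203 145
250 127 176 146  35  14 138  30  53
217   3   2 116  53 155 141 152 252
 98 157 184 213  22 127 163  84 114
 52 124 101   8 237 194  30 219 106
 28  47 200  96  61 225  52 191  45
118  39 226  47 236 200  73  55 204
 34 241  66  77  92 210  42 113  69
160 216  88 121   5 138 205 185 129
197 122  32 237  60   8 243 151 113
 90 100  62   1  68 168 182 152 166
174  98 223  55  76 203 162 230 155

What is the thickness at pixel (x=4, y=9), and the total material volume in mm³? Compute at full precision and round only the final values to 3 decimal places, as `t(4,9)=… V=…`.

span = t_max - t_min = 2.62 - 0.74 = 1.880
L(4,9) = 60, L_eff = 60/255 = 0.235294
t(4,9) = 2.62 - 1.880·0.235294 = 2.178
Σt over all 12·9 pixels = 391106/2125 ≈ 184.0498824
V = pitch²·Σt = 1.04²·391106/2125 = 199.068

t(4,9)=2.178 V=199.068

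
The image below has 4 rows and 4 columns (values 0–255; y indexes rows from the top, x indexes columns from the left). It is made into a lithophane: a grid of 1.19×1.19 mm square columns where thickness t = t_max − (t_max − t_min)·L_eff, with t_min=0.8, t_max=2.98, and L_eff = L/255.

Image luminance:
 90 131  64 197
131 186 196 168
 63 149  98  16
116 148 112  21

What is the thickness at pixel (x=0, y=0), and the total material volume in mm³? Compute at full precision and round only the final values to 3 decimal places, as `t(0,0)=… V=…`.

span = t_max - t_min = 2.98 - 0.8 = 2.180
L(0,0) = 90, L_eff = 90/255 = 0.352941
t(0,0) = 2.98 - 2.180·0.352941 = 2.211
Σt over all 4·4 pixels = 201173/6375 ≈ 31.5565490
V = pitch²·Σt = 1.19²·201173/6375 = 44.687

t(0,0)=2.211 V=44.687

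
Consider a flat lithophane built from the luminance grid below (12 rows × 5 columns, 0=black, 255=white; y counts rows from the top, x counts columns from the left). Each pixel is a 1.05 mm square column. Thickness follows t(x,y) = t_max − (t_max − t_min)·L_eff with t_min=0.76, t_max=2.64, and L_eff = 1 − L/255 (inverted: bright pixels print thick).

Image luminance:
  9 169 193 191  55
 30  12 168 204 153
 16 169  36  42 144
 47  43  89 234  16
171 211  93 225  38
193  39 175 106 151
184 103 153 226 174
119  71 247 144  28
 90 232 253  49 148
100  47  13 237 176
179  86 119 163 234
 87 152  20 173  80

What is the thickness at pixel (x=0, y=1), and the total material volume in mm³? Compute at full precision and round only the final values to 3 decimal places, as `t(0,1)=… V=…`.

span = t_max - t_min = 2.64 - 0.76 = 1.880
L(0,1) = 30, L_eff = 1 - 30/255 = 0.882353 (inverted)
t(0,1) = 2.64 - 1.880·0.882353 = 0.981
Σt over all 12·5 pixels = 214541/2125 ≈ 100.9604706
V = pitch²·Σt = 1.05²·214541/2125 = 111.309

t(0,1)=0.981 V=111.309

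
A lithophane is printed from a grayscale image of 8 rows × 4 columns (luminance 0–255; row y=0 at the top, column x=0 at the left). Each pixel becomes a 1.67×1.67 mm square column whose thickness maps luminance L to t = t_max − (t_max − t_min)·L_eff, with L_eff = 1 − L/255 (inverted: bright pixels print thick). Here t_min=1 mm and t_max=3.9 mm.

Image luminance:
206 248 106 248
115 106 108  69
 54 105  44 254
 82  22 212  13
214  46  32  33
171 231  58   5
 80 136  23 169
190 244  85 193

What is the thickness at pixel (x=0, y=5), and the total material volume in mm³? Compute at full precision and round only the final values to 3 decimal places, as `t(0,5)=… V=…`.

t(0,5)=2.945 V=213.004

span = t_max - t_min = 3.9 - 1 = 2.900
L(0,5) = 171, L_eff = 1 - 171/255 = 0.329412 (inverted)
t(0,5) = 3.9 - 2.900·0.329412 = 2.945
Σt over all 8·4 pixels = 97379/1275 ≈ 76.3756863
V = pitch²·Σt = 1.67²·97379/1275 = 213.004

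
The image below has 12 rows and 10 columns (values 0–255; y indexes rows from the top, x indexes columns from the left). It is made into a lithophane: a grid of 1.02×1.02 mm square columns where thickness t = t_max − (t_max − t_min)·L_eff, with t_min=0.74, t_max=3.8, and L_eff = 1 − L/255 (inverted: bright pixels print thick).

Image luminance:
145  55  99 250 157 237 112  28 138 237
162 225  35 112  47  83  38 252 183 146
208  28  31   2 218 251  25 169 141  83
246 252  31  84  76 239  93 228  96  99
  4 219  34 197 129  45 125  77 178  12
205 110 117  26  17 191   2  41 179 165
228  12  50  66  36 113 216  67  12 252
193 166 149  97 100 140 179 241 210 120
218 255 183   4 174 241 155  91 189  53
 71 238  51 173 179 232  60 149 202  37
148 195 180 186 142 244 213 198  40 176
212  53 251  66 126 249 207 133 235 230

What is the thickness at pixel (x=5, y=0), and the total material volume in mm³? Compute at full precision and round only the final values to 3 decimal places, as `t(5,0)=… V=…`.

t(5,0)=3.584 V=298.387

span = t_max - t_min = 3.8 - 0.74 = 3.060
L(5,0) = 237, L_eff = 1 - 237/255 = 0.070588 (inverted)
t(5,0) = 3.8 - 3.060·0.070588 = 3.584
Σt over all 12·10 pixels = 286.8
V = pitch²·Σt = 1.02²·286.8 = 298.387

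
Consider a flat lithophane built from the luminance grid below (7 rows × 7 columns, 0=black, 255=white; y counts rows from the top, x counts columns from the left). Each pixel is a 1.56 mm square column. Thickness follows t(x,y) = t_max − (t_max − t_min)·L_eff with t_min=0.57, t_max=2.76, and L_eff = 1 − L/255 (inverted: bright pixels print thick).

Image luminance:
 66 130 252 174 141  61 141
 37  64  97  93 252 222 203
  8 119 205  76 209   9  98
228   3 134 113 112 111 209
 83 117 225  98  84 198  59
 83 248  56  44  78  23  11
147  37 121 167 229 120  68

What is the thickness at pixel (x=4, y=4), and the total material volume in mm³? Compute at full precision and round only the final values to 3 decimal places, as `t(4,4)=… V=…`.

span = t_max - t_min = 2.76 - 0.57 = 2.190
L(4,4) = 84, L_eff = 1 - 84/255 = 0.670588 (inverted)
t(4,4) = 2.76 - 2.190·0.670588 = 1.291
Σt over all 7·7 pixels = 166351/2125 ≈ 78.2828235
V = pitch²·Σt = 1.56²·166351/2125 = 190.509

t(4,4)=1.291 V=190.509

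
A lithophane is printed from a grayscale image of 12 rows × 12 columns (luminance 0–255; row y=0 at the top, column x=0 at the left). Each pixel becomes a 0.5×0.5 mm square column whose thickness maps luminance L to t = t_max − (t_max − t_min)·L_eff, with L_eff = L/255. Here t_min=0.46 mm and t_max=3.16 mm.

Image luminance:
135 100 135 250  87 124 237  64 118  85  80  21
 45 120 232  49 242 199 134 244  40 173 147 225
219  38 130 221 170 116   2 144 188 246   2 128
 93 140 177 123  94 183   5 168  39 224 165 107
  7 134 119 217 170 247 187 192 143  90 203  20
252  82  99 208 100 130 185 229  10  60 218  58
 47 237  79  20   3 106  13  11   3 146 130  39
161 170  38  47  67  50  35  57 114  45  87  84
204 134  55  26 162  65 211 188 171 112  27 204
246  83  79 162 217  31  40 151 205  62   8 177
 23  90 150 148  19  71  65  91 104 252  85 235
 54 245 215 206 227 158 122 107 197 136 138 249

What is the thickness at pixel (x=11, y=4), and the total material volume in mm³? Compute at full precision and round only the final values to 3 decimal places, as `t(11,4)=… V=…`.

span = t_max - t_min = 3.16 - 0.46 = 2.700
L(11,4) = 20, L_eff = 20/255 = 0.078431
t(11,4) = 3.16 - 2.700·0.078431 = 2.948
Σt over all 12·12 pixels = 112554/425 ≈ 264.8329412
V = pitch²·Σt = 0.5²·112554/425 = 66.208

t(11,4)=2.948 V=66.208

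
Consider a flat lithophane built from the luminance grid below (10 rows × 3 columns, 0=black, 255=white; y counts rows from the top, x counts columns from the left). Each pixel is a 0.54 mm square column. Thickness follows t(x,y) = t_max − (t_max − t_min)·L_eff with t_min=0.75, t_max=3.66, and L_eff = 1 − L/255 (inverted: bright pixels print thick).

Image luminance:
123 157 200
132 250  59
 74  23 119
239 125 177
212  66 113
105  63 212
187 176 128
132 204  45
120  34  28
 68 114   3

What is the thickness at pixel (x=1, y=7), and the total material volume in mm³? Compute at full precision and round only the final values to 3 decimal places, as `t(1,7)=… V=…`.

t(1,7)=3.078 V=18.833

span = t_max - t_min = 3.66 - 0.75 = 2.910
L(1,7) = 204, L_eff = 1 - 204/255 = 0.200000 (inverted)
t(1,7) = 3.66 - 2.910·0.200000 = 3.078
Σt over all 10·3 pixels = 274493/4250 ≈ 64.5865882
V = pitch²·Σt = 0.54²·274493/4250 = 18.833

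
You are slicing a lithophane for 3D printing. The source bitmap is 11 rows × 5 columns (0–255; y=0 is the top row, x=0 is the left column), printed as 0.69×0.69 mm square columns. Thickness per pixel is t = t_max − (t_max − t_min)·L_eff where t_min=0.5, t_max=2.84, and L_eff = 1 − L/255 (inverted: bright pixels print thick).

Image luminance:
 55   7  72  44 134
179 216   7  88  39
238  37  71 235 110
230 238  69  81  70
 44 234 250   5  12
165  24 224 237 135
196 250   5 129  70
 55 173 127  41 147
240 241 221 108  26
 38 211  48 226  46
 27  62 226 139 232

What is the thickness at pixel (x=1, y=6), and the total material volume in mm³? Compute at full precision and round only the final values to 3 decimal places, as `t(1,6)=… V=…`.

t(1,6)=2.794 V=42.950

span = t_max - t_min = 2.84 - 0.5 = 2.340
L(1,6) = 250, L_eff = 1 - 250/255 = 0.019608 (inverted)
t(1,6) = 2.84 - 2.340·0.019608 = 2.794
Σt over all 11·5 pixels = 90.212
V = pitch²·Σt = 0.69²·90.212 = 42.950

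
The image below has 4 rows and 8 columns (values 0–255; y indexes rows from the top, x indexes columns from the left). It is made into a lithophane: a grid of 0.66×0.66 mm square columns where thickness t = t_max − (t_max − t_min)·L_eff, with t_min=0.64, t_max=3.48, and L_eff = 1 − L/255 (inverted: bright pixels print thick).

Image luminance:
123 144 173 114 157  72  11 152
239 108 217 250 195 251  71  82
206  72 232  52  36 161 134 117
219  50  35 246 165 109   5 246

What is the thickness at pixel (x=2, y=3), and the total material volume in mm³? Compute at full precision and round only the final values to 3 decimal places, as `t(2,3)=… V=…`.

span = t_max - t_min = 3.48 - 0.64 = 2.840
L(2,3) = 35, L_eff = 1 - 35/255 = 0.862745 (inverted)
t(2,3) = 3.48 - 2.840·0.862745 = 1.030
Σt over all 4·8 pixels = 446084/6375 ≈ 69.9739608
V = pitch²·Σt = 0.66²·446084/6375 = 30.481

t(2,3)=1.030 V=30.481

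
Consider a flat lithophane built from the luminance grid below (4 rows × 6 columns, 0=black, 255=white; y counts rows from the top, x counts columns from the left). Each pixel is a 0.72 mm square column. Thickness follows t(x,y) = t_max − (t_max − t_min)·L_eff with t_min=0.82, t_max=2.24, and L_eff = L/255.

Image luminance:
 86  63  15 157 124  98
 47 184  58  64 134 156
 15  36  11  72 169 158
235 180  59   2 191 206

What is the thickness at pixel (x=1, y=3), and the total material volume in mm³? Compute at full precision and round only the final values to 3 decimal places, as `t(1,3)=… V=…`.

span = t_max - t_min = 2.24 - 0.82 = 1.420
L(1,3) = 180, L_eff = 180/255 = 0.705882
t(1,3) = 2.24 - 1.420·0.705882 = 1.238
Σt over all 4·6 pixels = 16884/425 ≈ 39.7270588
V = pitch²·Σt = 0.72²·16884/425 = 20.595

t(1,3)=1.238 V=20.595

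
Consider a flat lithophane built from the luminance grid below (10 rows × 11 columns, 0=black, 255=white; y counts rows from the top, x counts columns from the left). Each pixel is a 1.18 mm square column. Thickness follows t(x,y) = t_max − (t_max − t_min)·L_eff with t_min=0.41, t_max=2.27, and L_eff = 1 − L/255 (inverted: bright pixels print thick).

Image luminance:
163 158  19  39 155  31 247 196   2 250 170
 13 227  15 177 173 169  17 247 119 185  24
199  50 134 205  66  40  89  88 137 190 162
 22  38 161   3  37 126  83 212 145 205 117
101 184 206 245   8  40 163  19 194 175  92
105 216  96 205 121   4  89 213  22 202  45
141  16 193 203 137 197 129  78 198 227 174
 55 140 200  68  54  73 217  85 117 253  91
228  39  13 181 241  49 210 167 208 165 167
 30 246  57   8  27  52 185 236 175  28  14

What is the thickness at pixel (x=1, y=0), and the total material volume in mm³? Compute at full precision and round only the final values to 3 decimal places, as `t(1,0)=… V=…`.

span = t_max - t_min = 2.27 - 0.41 = 1.860
L(1,0) = 158, L_eff = 1 - 158/255 = 0.380392 (inverted)
t(1,0) = 2.27 - 1.860·0.380392 = 1.562
Σt over all 10·11 pixels = 620157/4250 ≈ 145.9192941
V = pitch²·Σt = 1.18²·620157/4250 = 203.178

t(1,0)=1.562 V=203.178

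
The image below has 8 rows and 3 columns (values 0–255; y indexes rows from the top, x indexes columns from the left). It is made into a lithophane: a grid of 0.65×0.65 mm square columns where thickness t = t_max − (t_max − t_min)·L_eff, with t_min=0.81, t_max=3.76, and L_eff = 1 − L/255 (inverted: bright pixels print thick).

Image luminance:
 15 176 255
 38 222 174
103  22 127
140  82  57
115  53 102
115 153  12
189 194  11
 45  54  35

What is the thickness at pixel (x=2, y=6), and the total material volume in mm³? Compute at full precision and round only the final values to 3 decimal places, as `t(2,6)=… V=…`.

span = t_max - t_min = 3.76 - 0.81 = 2.950
L(2,6) = 11, L_eff = 1 - 11/255 = 0.956863 (inverted)
t(2,6) = 3.76 - 2.950·0.956863 = 0.937
Σt over all 8·3 pixels = 49199/1020 ≈ 48.2343137
V = pitch²·Σt = 0.65²·49199/1020 = 20.379

t(2,6)=0.937 V=20.379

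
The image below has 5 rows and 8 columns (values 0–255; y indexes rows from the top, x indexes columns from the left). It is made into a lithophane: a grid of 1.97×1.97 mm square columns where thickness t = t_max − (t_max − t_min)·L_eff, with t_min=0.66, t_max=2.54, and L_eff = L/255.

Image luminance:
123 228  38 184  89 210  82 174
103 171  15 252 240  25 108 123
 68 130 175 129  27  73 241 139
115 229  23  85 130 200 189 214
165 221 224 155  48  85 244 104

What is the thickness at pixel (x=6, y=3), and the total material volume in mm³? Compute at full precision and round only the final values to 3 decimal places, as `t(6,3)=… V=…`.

span = t_max - t_min = 2.54 - 0.66 = 1.880
L(6,3) = 189, L_eff = 189/255 = 0.741176
t(6,3) = 2.54 - 1.880·0.741176 = 1.147
Σt over all 5·8 pixels = 385534/6375 ≈ 60.4759216
V = pitch²·Σt = 1.97²·385534/6375 = 234.701

t(6,3)=1.147 V=234.701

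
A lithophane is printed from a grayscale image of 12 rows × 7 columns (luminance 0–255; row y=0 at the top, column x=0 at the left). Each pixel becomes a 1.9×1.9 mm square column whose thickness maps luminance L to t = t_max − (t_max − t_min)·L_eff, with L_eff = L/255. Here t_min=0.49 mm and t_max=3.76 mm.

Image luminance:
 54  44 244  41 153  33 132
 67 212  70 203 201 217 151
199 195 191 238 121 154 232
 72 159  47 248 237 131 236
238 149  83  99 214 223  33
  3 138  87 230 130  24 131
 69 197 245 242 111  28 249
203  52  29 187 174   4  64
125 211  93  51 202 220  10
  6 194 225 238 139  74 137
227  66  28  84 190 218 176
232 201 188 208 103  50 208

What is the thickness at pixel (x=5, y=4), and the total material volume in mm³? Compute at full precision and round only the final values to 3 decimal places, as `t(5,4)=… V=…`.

span = t_max - t_min = 3.76 - 0.49 = 3.270
L(5,4) = 223, L_eff = 223/255 = 0.874510
t(5,4) = 3.76 - 3.270·0.874510 = 0.900
Σt over all 12·7 pixels = 687121/4250 ≈ 161.6755294
V = pitch²·Σt = 1.9²·687121/4250 = 583.649

t(5,4)=0.900 V=583.649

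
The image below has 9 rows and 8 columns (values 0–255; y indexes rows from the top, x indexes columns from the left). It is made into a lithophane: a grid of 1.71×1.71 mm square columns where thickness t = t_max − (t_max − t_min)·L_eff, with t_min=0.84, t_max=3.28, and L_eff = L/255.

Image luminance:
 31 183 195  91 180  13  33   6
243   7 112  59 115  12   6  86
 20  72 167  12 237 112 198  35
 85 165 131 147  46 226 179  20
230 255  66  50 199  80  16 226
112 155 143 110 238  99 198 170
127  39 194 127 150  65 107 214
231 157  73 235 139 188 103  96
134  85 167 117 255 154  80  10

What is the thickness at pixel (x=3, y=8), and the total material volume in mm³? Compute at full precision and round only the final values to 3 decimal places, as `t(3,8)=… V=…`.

span = t_max - t_min = 3.28 - 0.84 = 2.440
L(3,8) = 117, L_eff = 117/255 = 0.458824
t(3,8) = 3.28 - 2.440·0.458824 = 2.160
Σt over all 9·8 pixels = 967622/6375 ≈ 151.7838431
V = pitch²·Σt = 1.71²·967622/6375 = 443.831

t(3,8)=2.160 V=443.831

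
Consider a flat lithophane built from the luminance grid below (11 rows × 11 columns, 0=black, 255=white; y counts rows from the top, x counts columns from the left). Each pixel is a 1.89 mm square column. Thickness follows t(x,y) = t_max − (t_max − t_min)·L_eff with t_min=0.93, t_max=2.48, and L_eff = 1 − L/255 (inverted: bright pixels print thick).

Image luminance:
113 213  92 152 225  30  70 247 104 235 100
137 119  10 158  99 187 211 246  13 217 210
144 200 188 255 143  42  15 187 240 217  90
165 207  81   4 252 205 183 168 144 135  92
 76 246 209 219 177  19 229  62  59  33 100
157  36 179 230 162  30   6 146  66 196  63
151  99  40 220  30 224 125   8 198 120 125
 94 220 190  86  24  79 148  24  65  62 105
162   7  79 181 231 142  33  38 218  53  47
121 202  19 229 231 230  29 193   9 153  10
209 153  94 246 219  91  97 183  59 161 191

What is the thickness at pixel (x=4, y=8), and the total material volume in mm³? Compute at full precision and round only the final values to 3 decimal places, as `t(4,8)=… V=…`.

t(4,8)=2.334 V=749.416

span = t_max - t_min = 2.48 - 0.93 = 1.550
L(4,8) = 231, L_eff = 1 - 231/255 = 0.094118 (inverted)
t(4,8) = 2.48 - 1.550·0.094118 = 2.334
Σt over all 11·11 pixels = 71331/340 ≈ 209.7970588
V = pitch²·Σt = 1.89²·71331/340 = 749.416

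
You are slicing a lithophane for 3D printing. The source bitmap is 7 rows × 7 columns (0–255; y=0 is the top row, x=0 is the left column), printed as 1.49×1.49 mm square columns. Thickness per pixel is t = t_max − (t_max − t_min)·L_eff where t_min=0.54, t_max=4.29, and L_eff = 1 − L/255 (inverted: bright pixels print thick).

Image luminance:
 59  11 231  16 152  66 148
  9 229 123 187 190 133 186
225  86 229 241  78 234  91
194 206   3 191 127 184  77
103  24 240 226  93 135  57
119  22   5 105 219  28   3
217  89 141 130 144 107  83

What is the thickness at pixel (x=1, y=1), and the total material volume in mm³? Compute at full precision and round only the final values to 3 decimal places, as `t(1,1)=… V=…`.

span = t_max - t_min = 4.29 - 0.54 = 3.750
L(1,1) = 229, L_eff = 1 - 229/255 = 0.101961 (inverted)
t(1,1) = 4.29 - 3.750·0.101961 = 3.908
Σt over all 7·7 pixels = 99941/850 ≈ 117.5776471
V = pitch²·Σt = 1.49²·99941/850 = 261.034

t(1,1)=3.908 V=261.034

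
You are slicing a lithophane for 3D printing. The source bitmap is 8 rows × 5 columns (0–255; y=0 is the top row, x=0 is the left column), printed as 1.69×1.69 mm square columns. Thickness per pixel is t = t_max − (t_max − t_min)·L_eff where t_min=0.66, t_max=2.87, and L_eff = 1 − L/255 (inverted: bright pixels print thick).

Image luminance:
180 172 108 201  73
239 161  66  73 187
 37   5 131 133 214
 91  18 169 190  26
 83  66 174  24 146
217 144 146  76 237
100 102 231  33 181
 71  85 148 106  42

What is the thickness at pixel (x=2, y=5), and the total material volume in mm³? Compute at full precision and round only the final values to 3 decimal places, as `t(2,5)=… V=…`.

t(2,5)=1.925 V=196.344

span = t_max - t_min = 2.87 - 0.66 = 2.210
L(2,5) = 146, L_eff = 1 - 146/255 = 0.427451 (inverted)
t(2,5) = 2.87 - 2.210·0.427451 = 1.925
Σt over all 8·5 pixels = 51559/750 ≈ 68.7453333
V = pitch²·Σt = 1.69²·51559/750 = 196.344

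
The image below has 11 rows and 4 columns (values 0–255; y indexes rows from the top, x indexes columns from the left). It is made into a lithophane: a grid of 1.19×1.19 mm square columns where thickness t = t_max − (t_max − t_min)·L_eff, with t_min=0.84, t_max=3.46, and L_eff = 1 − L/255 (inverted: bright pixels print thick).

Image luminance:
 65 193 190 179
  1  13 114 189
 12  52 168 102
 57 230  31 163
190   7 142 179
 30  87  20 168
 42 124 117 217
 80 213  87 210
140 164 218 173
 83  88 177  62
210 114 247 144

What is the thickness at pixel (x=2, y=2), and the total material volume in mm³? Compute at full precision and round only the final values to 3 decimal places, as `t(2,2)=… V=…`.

t(2,2)=2.566 V=132.246

span = t_max - t_min = 3.46 - 0.84 = 2.620
L(2,2) = 168, L_eff = 1 - 168/255 = 0.341176 (inverted)
t(2,2) = 3.46 - 2.620·0.341176 = 2.566
Σt over all 11·4 pixels = 595346/6375 ≈ 93.3876078
V = pitch²·Σt = 1.19²·595346/6375 = 132.246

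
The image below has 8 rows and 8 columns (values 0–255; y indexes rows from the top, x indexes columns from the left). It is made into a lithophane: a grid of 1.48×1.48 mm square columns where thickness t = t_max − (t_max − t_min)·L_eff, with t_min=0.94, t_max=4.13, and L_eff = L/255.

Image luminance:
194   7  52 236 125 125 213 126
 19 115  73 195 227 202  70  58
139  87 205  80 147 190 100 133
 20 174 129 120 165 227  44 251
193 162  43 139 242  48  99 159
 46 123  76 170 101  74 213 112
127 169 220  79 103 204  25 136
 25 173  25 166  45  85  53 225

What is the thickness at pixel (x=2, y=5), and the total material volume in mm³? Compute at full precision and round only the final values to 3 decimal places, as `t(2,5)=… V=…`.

t(2,5)=3.179 V=356.795

span = t_max - t_min = 4.13 - 0.94 = 3.190
L(2,5) = 76, L_eff = 76/255 = 0.298039
t(2,5) = 4.13 - 3.190·0.298039 = 3.179
Σt over all 8·8 pixels = 1038427/6375 ≈ 162.8905098
V = pitch²·Σt = 1.48²·1038427/6375 = 356.795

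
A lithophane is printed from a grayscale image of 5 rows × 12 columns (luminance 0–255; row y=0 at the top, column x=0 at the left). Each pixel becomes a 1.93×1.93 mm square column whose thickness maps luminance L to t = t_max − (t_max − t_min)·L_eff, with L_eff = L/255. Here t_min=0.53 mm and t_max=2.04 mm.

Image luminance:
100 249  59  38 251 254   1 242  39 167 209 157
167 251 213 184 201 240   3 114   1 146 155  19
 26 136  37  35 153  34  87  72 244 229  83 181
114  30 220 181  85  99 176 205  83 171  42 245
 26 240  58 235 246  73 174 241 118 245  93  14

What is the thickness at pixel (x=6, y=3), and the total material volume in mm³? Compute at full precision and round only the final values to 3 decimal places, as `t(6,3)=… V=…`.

span = t_max - t_min = 2.04 - 0.53 = 1.510
L(6,3) = 176, L_eff = 176/255 = 0.690196
t(6,3) = 2.04 - 1.510·0.690196 = 0.998
Σt over all 5·12 pixels = 1884359/25500 ≈ 73.8964314
V = pitch²·Σt = 1.93²·1884359/25500 = 275.257

t(6,3)=0.998 V=275.257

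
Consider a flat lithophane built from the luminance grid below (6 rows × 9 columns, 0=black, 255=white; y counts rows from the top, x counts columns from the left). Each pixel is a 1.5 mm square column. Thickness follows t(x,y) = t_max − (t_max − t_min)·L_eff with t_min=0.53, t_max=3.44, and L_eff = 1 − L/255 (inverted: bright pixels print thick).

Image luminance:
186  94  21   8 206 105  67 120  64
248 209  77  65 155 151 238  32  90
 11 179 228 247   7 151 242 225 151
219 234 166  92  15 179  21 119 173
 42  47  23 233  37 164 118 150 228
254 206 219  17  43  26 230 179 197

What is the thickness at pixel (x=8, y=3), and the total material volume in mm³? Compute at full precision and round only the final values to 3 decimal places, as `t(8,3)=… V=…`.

t(8,3)=2.504 V=249.471

span = t_max - t_min = 3.44 - 0.53 = 2.910
L(8,3) = 173, L_eff = 1 - 173/255 = 0.321569 (inverted)
t(8,3) = 3.44 - 2.910·0.321569 = 2.504
Σt over all 6·9 pixels = 110.876
V = pitch²·Σt = 1.5²·110.876 = 249.471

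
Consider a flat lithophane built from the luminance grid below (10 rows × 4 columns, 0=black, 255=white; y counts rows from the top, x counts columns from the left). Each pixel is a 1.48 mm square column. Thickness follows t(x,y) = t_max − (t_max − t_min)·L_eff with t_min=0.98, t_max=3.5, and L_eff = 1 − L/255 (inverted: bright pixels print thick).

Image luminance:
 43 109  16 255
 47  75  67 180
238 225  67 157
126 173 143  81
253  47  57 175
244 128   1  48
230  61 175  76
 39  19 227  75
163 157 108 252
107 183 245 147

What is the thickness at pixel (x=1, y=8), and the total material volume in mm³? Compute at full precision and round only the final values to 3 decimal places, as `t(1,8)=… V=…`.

t(1,8)=2.532 V=198.836

span = t_max - t_min = 3.5 - 0.98 = 2.520
L(1,8) = 157, L_eff = 1 - 157/255 = 0.384314 (inverted)
t(1,8) = 3.5 - 2.520·0.384314 = 2.532
Σt over all 10·4 pixels = 90.776
V = pitch²·Σt = 1.48²·90.776 = 198.836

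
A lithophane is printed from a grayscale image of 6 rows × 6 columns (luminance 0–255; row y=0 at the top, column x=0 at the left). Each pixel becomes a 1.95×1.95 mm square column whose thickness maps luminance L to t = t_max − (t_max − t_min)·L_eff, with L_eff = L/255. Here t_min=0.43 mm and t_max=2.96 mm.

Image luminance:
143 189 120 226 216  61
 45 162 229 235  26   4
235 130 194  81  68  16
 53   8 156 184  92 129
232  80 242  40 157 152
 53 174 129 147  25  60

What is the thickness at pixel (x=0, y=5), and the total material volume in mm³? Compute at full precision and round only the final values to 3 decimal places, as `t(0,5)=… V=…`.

t(0,5)=2.434 V=235.688

span = t_max - t_min = 2.96 - 0.43 = 2.530
L(0,5) = 53, L_eff = 53/255 = 0.207843
t(0,5) = 2.96 - 2.530·0.207843 = 2.434
Σt over all 6·6 pixels = 1580551/25500 ≈ 61.9823922
V = pitch²·Σt = 1.95²·1580551/25500 = 235.688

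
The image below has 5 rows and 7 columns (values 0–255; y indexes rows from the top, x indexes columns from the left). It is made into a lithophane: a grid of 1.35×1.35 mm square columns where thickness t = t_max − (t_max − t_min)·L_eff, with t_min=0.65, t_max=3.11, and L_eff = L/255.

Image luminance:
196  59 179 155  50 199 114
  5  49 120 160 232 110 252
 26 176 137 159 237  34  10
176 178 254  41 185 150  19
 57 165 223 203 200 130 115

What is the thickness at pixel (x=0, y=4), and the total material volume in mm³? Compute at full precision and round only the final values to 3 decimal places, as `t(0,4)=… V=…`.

span = t_max - t_min = 3.11 - 0.65 = 2.460
L(0,4) = 57, L_eff = 57/255 = 0.223529
t(0,4) = 3.11 - 2.460·0.223529 = 2.560
Σt over all 5·7 pixels = 107063/1700 ≈ 62.9782353
V = pitch²·Σt = 1.35²·107063/1700 = 114.778

t(0,4)=2.560 V=114.778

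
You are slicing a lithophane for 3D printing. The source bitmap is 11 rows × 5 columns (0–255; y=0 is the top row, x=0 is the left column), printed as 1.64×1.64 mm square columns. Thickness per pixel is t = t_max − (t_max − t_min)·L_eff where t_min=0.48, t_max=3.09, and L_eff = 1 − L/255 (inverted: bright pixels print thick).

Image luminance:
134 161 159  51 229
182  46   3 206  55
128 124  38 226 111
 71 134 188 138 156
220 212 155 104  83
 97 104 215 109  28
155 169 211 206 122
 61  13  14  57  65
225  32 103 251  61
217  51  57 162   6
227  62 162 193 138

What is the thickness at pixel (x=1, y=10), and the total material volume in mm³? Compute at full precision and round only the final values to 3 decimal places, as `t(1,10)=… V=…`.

t(1,10)=1.115 V=260.597

span = t_max - t_min = 3.09 - 0.48 = 2.610
L(1,10) = 62, L_eff = 1 - 62/255 = 0.756863 (inverted)
t(1,10) = 3.09 - 2.610·0.756863 = 1.115
Σt over all 11·5 pixels = 823569/8500 ≈ 96.8904706
V = pitch²·Σt = 1.64²·823569/8500 = 260.597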